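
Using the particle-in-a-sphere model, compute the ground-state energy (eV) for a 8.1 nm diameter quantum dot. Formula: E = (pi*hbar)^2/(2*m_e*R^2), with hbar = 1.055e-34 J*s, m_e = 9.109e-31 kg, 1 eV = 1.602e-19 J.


Radius R = 8.1/2 = 4.05 nm = 4.05e-09 m
E = (pi * 1.055e-34)^2 / (2 * 9.109e-31 * (4.05e-09)^2)
E(J) = 3.67616e-21
E = E(J) / 1.602e-19 = 0.0229 eV

0.0229


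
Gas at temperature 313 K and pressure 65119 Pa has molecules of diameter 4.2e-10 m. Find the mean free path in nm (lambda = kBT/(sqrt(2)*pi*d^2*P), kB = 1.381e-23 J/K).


Mean free path: lambda = kB*T / (sqrt(2) * pi * d^2 * P)
lambda = 1.381e-23 * 313 / (sqrt(2) * pi * (4.2e-10)^2 * 65119)
lambda = 8.46968e-08 m
lambda = 84.7 nm

84.7


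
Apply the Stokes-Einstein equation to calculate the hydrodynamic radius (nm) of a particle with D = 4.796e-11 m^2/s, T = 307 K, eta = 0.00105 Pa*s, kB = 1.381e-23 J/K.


Stokes-Einstein: R = kB*T / (6*pi*eta*D)
R = 1.381e-23 * 307 / (6 * pi * 0.00105 * 4.796e-11)
R = 4.46645e-09 m = 4.47 nm

4.47


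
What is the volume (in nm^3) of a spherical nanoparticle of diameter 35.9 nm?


Radius r = 35.9/2 = 17.95 nm
Volume V = (4/3) * pi * r^3
V = (4/3) * pi * (17.95)^3
V = 24226.01 nm^3

24226.01


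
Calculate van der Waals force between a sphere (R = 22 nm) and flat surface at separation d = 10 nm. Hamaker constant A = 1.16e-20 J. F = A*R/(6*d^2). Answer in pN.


Convert to SI: R = 22 nm = 2.2e-08 m, d = 10 nm = 1e-08 m
F = A * R / (6 * d^2)
F = 1.16e-20 * 2.2e-08 / (6 * (1e-08)^2)
F = 4.25333e-13 N = 0.425 pN

0.425


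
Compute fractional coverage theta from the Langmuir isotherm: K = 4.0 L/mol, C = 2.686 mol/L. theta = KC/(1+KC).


Langmuir isotherm: theta = K*C / (1 + K*C)
K*C = 4.0 * 2.686 = 10.744
theta = 10.744 / (1 + 10.744) = 10.744 / 11.744
theta = 0.9149

0.9149


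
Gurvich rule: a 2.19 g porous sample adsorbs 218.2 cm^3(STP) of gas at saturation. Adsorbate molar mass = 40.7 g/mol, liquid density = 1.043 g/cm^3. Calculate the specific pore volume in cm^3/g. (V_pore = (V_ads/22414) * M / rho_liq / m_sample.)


Moles adsorbed n = V_ads / 22414 = 218.2 / 22414 = 9.734987e-03 mol
Liquid volume V_liq = n * M / rho_liq = 9.734987e-03 * 40.7 / 1.043 = 0.37988 cm^3
Specific pore volume V_pore = V_liq / m_sample = 0.37988 / 2.19
V_pore = 0.1735 cm^3/g

0.1735


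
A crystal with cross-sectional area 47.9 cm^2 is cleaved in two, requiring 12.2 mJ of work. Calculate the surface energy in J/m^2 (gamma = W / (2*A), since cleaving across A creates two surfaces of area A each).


Convert: A = 47.9 cm^2 = 0.00479 m^2, W = 12.2 mJ = 0.0122 J
Cleaving exposes two faces of area A, so total new surface = 2*A and gamma = W / (2*A)
gamma = 0.0122 / (2 * 0.00479)
gamma = 1.273 J/m^2

1.273


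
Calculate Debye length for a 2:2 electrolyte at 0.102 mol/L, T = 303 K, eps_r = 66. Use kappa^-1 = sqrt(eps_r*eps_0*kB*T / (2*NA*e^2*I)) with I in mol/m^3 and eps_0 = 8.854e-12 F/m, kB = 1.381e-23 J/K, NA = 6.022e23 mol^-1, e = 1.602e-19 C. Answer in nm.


Ionic strength I = 0.102 * 2^2 * 1000 = 408 mol/m^3
kappa^-1 = sqrt(66 * 8.854e-12 * 1.381e-23 * 303 / (2 * 6.022e23 * (1.602e-19)^2 * 408))
kappa^-1 = 0.44 nm

0.44


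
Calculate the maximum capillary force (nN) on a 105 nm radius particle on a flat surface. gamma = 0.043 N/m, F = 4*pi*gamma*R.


Convert radius: R = 105 nm = 1.05e-07 m
F = 4 * pi * gamma * R
F = 4 * pi * 0.043 * 1.05e-07
F = 5.67372e-08 N = 56.7372 nN

56.7372


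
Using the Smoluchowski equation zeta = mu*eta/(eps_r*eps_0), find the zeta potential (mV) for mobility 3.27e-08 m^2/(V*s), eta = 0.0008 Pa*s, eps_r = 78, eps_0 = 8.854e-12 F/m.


Smoluchowski equation: zeta = mu * eta / (eps_r * eps_0)
zeta = 3.27e-08 * 0.0008 / (78 * 8.854e-12)
zeta = 0.037879 V = 37.88 mV

37.88


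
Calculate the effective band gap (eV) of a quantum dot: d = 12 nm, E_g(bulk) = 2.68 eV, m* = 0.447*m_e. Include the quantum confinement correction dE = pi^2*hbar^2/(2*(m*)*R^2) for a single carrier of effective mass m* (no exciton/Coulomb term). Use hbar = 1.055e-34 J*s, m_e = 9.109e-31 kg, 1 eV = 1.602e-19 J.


Radius R = 12/2 nm = 6e-09 m
Confinement energy dE = pi^2 * hbar^2 / (2 * m_eff * m_e * R^2)
dE = pi^2 * (1.055e-34)^2 / (2 * 0.447 * 9.109e-31 * (6e-09)^2) J, divided by 1.602e-19 J/eV
dE = 0.0234 eV
Total band gap = E_g(bulk) + dE = 2.68 + 0.0234 = 2.7034 eV

2.7034


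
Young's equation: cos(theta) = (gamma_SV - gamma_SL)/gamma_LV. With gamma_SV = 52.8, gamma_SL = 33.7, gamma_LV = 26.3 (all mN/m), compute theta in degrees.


cos(theta) = (gamma_SV - gamma_SL) / gamma_LV
cos(theta) = (52.8 - 33.7) / 26.3
cos(theta) = 0.726236
theta = arccos(0.726236) = 43.43 degrees

43.43


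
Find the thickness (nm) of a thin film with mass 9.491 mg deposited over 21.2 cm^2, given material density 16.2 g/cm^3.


Convert: m = 9.491 mg = 9.4910e-06 kg, A = 21.2 cm^2 = 2.1200e-03 m^2, rho = 16.2 g/cm^3 = 16200 kg/m^3
t = m / (A * rho)
t = 9.4910e-06 / (2.1200e-03 * 16200)
t = 2.7635e-07 m = 276.4 nm

276.4


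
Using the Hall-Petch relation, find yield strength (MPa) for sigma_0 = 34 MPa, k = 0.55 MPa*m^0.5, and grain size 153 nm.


d = 153 nm = 1.53e-07 m
sqrt(d) = 0.0003911521
Hall-Petch contribution = k / sqrt(d) = 0.55 / 0.0003911521 = 1406.1 MPa
sigma = sigma_0 + k/sqrt(d) = 34 + 1406.1 = 1440.1 MPa

1440.1


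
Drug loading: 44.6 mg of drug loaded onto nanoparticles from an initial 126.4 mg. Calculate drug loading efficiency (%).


Drug loading efficiency = (drug loaded / drug initial) * 100
DLE = 44.6 / 126.4 * 100
DLE = 0.3528 * 100
DLE = 35.28%

35.28


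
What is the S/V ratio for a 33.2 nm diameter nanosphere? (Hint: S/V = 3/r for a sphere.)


Radius r = 33.2/2 = 16.6 nm
S/V = 3 / r = 3 / 16.6
S/V = 0.1807 nm^-1

0.1807


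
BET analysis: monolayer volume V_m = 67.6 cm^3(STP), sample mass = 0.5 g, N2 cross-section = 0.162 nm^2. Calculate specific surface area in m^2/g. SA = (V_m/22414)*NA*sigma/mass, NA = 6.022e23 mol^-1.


Number of moles in monolayer = V_m / 22414 = 67.6 / 22414 = 0.00301597
Number of molecules = moles * NA = 0.00301597 * 6.022e23
SA = molecules * sigma / mass
SA = (67.6 / 22414) * 6.022e23 * 0.162e-18 / 0.5
SA = 588.5 m^2/g

588.5


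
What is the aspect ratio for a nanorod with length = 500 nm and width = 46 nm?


Aspect ratio AR = length / diameter
AR = 500 / 46
AR = 10.87

10.87


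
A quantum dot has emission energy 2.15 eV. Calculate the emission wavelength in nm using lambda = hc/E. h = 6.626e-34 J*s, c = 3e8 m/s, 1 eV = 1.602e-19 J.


Convert energy: E = 2.15 eV = 2.15 * 1.602e-19 = 3.4443e-19 J
lambda = h*c / E = 6.626e-34 * 3e8 / 3.4443e-19
lambda = 5.77127e-07 m = 577.1 nm

577.1


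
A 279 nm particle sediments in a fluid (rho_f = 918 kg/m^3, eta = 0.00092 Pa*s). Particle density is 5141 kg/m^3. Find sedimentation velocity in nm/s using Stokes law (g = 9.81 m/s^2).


Radius R = 279/2 nm = 1.395e-07 m
Density difference = 5141 - 918 = 4223 kg/m^3
v = 2 * R^2 * (rho_p - rho_f) * g / (9 * eta)
v = 2 * (1.395e-07)^2 * 4223 * 9.81 / (9 * 0.00092)
v = 1.94732e-07 m/s = 194.7324 nm/s

194.7324


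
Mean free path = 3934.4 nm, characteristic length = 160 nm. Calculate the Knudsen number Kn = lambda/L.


Knudsen number Kn = lambda / L
Kn = 3934.4 / 160
Kn = 24.59

24.59


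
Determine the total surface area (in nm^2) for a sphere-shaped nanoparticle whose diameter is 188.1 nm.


Radius r = 188.1/2 = 94.05 nm
Surface area SA = 4 * pi * r^2
SA = 4 * pi * (94.05)^2
SA = 111154.61 nm^2

111154.61


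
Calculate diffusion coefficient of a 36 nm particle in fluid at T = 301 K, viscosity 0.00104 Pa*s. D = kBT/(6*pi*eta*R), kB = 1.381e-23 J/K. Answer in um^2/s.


Radius R = 36/2 = 18 nm = 1.8e-08 m
D = kB*T / (6*pi*eta*R)
D = 1.381e-23 * 301 / (6 * pi * 0.00104 * 1.8e-08)
D = 1.17802e-11 m^2/s = 11.78 um^2/s

11.78


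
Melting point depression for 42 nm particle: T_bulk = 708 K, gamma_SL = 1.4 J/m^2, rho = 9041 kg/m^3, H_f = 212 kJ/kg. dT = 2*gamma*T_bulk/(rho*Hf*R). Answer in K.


Radius R = 42/2 = 21 nm = 2.1e-08 m
Convert H_f = 212 kJ/kg = 212000 J/kg
dT = 2 * gamma_SL * T_bulk / (rho * H_f * R)
dT = 2 * 1.4 * 708 / (9041 * 212000 * 2.1e-08)
dT = 49.3 K

49.3


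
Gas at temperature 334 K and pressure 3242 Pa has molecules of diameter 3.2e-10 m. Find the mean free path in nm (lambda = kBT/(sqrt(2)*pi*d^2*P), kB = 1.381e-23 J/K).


Mean free path: lambda = kB*T / (sqrt(2) * pi * d^2 * P)
lambda = 1.381e-23 * 334 / (sqrt(2) * pi * (3.2e-10)^2 * 3242)
lambda = 3.12725e-06 m
lambda = 3127.25 nm

3127.25


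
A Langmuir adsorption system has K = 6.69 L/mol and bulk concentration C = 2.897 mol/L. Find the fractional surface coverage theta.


Langmuir isotherm: theta = K*C / (1 + K*C)
K*C = 6.69 * 2.897 = 19.38093
theta = 19.38093 / (1 + 19.38093) = 19.38093 / 20.38093
theta = 0.9509

0.9509


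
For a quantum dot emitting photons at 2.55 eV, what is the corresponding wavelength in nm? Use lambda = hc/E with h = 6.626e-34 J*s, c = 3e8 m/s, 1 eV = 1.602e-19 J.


Convert energy: E = 2.55 eV = 2.55 * 1.602e-19 = 4.0851e-19 J
lambda = h*c / E = 6.626e-34 * 3e8 / 4.0851e-19
lambda = 4.86598e-07 m = 486.6 nm

486.6


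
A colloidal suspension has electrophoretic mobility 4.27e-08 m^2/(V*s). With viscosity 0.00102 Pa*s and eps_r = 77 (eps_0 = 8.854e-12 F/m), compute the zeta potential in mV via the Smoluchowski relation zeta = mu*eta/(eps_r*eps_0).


Smoluchowski equation: zeta = mu * eta / (eps_r * eps_0)
zeta = 4.27e-08 * 0.00102 / (77 * 8.854e-12)
zeta = 0.063885 V = 63.88 mV

63.88


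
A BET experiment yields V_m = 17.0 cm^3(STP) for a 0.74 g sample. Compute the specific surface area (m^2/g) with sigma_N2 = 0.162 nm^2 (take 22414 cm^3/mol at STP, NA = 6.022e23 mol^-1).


Number of moles in monolayer = V_m / 22414 = 17.0 / 22414 = 0.00075845
Number of molecules = moles * NA = 0.00075845 * 6.022e23
SA = molecules * sigma / mass
SA = (17.0 / 22414) * 6.022e23 * 0.162e-18 / 0.74
SA = 100.0 m^2/g

100.0


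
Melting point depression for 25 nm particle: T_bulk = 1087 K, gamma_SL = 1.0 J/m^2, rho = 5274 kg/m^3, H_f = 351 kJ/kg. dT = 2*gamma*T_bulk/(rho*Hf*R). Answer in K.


Radius R = 25/2 = 12.5 nm = 1.25e-08 m
Convert H_f = 351 kJ/kg = 351000 J/kg
dT = 2 * gamma_SL * T_bulk / (rho * H_f * R)
dT = 2 * 1.0 * 1087 / (5274 * 351000 * 1.25e-08)
dT = 94.0 K

94.0


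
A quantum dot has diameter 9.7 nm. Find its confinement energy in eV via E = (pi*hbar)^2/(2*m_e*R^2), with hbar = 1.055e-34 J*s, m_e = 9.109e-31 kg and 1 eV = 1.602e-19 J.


Radius R = 9.7/2 = 4.85 nm = 4.85e-09 m
E = (pi * 1.055e-34)^2 / (2 * 9.109e-31 * (4.85e-09)^2)
E(J) = 2.56342e-21
E = E(J) / 1.602e-19 = 0.016 eV

0.016


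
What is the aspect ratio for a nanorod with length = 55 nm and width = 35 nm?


Aspect ratio AR = length / diameter
AR = 55 / 35
AR = 1.57

1.57


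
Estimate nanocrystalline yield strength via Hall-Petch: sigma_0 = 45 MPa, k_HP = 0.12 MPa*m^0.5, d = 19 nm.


d = 19 nm = 1.9e-08 m
sqrt(d) = 0.0001378405
Hall-Petch contribution = k / sqrt(d) = 0.12 / 0.0001378405 = 870.6 MPa
sigma = sigma_0 + k/sqrt(d) = 45 + 870.6 = 915.6 MPa

915.6


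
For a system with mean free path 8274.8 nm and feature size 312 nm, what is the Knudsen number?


Knudsen number Kn = lambda / L
Kn = 8274.8 / 312
Kn = 26.5218

26.5218


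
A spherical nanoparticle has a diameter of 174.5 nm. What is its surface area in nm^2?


Radius r = 174.5/2 = 87.25 nm
Surface area SA = 4 * pi * r^2
SA = 4 * pi * (87.25)^2
SA = 95662.28 nm^2

95662.28


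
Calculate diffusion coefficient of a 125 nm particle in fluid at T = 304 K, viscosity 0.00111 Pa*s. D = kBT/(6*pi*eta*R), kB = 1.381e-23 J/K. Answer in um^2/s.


Radius R = 125/2 = 62.5 nm = 6.25e-08 m
D = kB*T / (6*pi*eta*R)
D = 1.381e-23 * 304 / (6 * pi * 0.00111 * 6.25e-08)
D = 3.21043e-12 m^2/s = 3.21 um^2/s

3.21


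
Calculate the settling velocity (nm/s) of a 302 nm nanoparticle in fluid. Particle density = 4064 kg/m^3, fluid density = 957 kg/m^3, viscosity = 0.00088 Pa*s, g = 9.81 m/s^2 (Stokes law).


Radius R = 302/2 nm = 1.51e-07 m
Density difference = 4064 - 957 = 3107 kg/m^3
v = 2 * R^2 * (rho_p - rho_f) * g / (9 * eta)
v = 2 * (1.51e-07)^2 * 3107 * 9.81 / (9 * 0.00088)
v = 1.75497e-07 m/s = 175.4967 nm/s

175.4967


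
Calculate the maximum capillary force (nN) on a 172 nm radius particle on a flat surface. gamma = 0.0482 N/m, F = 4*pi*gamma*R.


Convert radius: R = 172 nm = 1.72e-07 m
F = 4 * pi * gamma * R
F = 4 * pi * 0.0482 * 1.72e-07
F = 1.0418e-07 N = 104.1802 nN

104.1802


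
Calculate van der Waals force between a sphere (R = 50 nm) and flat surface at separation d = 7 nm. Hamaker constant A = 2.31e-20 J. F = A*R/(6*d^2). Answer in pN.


Convert to SI: R = 50 nm = 5e-08 m, d = 7 nm = 7e-09 m
F = A * R / (6 * d^2)
F = 2.31e-20 * 5e-08 / (6 * (7e-09)^2)
F = 3.92857e-12 N = 3.929 pN

3.929


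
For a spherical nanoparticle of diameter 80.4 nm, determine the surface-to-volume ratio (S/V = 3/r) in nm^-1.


Radius r = 80.4/2 = 40.2 nm
S/V = 3 / r = 3 / 40.2
S/V = 0.0746 nm^-1

0.0746


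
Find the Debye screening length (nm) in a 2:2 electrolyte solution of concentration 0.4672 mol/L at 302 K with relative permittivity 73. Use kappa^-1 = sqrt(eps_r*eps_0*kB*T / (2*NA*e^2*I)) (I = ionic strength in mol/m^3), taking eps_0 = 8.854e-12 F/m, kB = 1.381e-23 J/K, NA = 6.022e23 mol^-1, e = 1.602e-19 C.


Ionic strength I = 0.4672 * 2^2 * 1000 = 1868.8 mol/m^3
kappa^-1 = sqrt(73 * 8.854e-12 * 1.381e-23 * 302 / (2 * 6.022e23 * (1.602e-19)^2 * 1868.8))
kappa^-1 = 0.216 nm

0.216


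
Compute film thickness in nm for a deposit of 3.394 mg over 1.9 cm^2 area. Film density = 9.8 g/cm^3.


Convert: m = 3.394 mg = 3.3940e-06 kg, A = 1.9 cm^2 = 1.9000e-04 m^2, rho = 9.8 g/cm^3 = 9800 kg/m^3
t = m / (A * rho)
t = 3.3940e-06 / (1.9000e-04 * 9800)
t = 1.8228e-06 m = 1822.8 nm

1822.8


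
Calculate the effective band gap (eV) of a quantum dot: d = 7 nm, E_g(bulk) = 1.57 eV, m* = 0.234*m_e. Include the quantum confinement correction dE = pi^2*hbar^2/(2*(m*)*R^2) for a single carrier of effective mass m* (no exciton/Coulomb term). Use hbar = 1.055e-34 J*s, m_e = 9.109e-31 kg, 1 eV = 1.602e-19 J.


Radius R = 7/2 nm = 3.5e-09 m
Confinement energy dE = pi^2 * hbar^2 / (2 * m_eff * m_e * R^2)
dE = pi^2 * (1.055e-34)^2 / (2 * 0.234 * 9.109e-31 * (3.5e-09)^2) J, divided by 1.602e-19 J/eV
dE = 0.1313 eV
Total band gap = E_g(bulk) + dE = 1.57 + 0.1313 = 1.7013 eV

1.7013


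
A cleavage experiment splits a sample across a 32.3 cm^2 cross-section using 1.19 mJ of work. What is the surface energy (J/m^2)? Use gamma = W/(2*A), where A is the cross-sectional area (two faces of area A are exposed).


Convert: A = 32.3 cm^2 = 0.00323 m^2, W = 1.19 mJ = 0.00119 J
Cleaving exposes two faces of area A, so total new surface = 2*A and gamma = W / (2*A)
gamma = 0.00119 / (2 * 0.00323)
gamma = 0.184 J/m^2

0.184


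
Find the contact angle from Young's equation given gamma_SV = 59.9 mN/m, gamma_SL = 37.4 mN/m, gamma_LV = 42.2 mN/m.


cos(theta) = (gamma_SV - gamma_SL) / gamma_LV
cos(theta) = (59.9 - 37.4) / 42.2
cos(theta) = 0.533175
theta = arccos(0.533175) = 57.78 degrees

57.78


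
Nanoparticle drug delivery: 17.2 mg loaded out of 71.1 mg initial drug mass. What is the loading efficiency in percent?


Drug loading efficiency = (drug loaded / drug initial) * 100
DLE = 17.2 / 71.1 * 100
DLE = 0.2419 * 100
DLE = 24.19%

24.19


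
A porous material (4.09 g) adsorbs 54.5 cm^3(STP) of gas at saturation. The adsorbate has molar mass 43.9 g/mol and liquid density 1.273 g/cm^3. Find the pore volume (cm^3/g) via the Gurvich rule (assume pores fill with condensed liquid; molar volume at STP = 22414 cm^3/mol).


Moles adsorbed n = V_ads / 22414 = 54.5 / 22414 = 2.431516e-03 mol
Liquid volume V_liq = n * M / rho_liq = 2.431516e-03 * 43.9 / 1.273 = 0.08385 cm^3
Specific pore volume V_pore = V_liq / m_sample = 0.08385 / 4.09
V_pore = 0.0205 cm^3/g

0.0205


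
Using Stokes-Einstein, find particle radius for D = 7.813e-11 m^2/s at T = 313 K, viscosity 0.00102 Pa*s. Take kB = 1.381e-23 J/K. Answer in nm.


Stokes-Einstein: R = kB*T / (6*pi*eta*D)
R = 1.381e-23 * 313 / (6 * pi * 0.00102 * 7.813e-11)
R = 2.87752e-09 m = 2.88 nm

2.88


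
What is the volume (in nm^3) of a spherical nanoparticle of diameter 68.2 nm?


Radius r = 68.2/2 = 34.1 nm
Volume V = (4/3) * pi * r^3
V = (4/3) * pi * (34.1)^3
V = 166093.16 nm^3

166093.16


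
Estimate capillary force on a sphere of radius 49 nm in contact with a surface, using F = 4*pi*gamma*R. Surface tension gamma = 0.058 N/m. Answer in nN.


Convert radius: R = 49 nm = 4.9e-08 m
F = 4 * pi * gamma * R
F = 4 * pi * 0.058 * 4.9e-08
F = 3.57136e-08 N = 35.7136 nN

35.7136


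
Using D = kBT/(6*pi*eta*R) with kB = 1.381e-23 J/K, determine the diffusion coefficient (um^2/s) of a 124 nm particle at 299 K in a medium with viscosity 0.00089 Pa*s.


Radius R = 124/2 = 62 nm = 6.2e-08 m
D = kB*T / (6*pi*eta*R)
D = 1.381e-23 * 299 / (6 * pi * 0.00089 * 6.2e-08)
D = 3.96992e-12 m^2/s = 3.97 um^2/s

3.97


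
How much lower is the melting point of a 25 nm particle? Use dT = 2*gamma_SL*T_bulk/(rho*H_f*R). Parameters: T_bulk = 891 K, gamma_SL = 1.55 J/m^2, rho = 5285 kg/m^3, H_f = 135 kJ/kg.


Radius R = 25/2 = 12.5 nm = 1.25e-08 m
Convert H_f = 135 kJ/kg = 135000 J/kg
dT = 2 * gamma_SL * T_bulk / (rho * H_f * R)
dT = 2 * 1.55 * 891 / (5285 * 135000 * 1.25e-08)
dT = 309.7 K

309.7


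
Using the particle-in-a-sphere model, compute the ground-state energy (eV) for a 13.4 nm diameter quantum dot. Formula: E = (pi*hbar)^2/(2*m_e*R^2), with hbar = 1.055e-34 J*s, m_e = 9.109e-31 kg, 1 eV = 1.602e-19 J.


Radius R = 13.4/2 = 6.7 nm = 6.7e-09 m
E = (pi * 1.055e-34)^2 / (2 * 9.109e-31 * (6.7e-09)^2)
E(J) = 1.34324e-21
E = E(J) / 1.602e-19 = 0.0084 eV

0.0084


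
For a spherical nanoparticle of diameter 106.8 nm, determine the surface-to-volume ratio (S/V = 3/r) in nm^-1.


Radius r = 106.8/2 = 53.4 nm
S/V = 3 / r = 3 / 53.4
S/V = 0.0562 nm^-1

0.0562


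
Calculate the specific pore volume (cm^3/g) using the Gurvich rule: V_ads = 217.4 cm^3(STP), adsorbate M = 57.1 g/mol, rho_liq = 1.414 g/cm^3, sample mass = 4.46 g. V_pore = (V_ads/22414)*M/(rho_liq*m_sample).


Moles adsorbed n = V_ads / 22414 = 217.4 / 22414 = 9.699295e-03 mol
Liquid volume V_liq = n * M / rho_liq = 9.699295e-03 * 57.1 / 1.414 = 0.39168 cm^3
Specific pore volume V_pore = V_liq / m_sample = 0.39168 / 4.46
V_pore = 0.0878 cm^3/g

0.0878


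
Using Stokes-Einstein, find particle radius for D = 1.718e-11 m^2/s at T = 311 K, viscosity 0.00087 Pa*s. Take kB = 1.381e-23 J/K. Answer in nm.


Stokes-Einstein: R = kB*T / (6*pi*eta*D)
R = 1.381e-23 * 311 / (6 * pi * 0.00087 * 1.718e-11)
R = 1.52444e-08 m = 15.24 nm

15.24


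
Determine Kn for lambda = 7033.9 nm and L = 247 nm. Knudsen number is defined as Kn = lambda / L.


Knudsen number Kn = lambda / L
Kn = 7033.9 / 247
Kn = 28.4773

28.4773


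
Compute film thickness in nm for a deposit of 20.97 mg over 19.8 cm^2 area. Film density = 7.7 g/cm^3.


Convert: m = 20.97 mg = 2.0970e-05 kg, A = 19.8 cm^2 = 1.9800e-03 m^2, rho = 7.7 g/cm^3 = 7700 kg/m^3
t = m / (A * rho)
t = 2.0970e-05 / (1.9800e-03 * 7700)
t = 1.3754e-06 m = 1375.4 nm

1375.4


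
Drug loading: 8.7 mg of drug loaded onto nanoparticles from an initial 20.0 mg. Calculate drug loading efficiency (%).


Drug loading efficiency = (drug loaded / drug initial) * 100
DLE = 8.7 / 20.0 * 100
DLE = 0.435 * 100
DLE = 43.5%

43.5


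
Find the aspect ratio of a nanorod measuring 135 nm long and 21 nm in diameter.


Aspect ratio AR = length / diameter
AR = 135 / 21
AR = 6.43

6.43


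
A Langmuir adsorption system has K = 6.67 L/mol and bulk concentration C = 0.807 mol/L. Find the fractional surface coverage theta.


Langmuir isotherm: theta = K*C / (1 + K*C)
K*C = 6.67 * 0.807 = 5.38269
theta = 5.38269 / (1 + 5.38269) = 5.38269 / 6.38269
theta = 0.8433

0.8433


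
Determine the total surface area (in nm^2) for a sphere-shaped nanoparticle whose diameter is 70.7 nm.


Radius r = 70.7/2 = 35.35 nm
Surface area SA = 4 * pi * r^2
SA = 4 * pi * (35.35)^2
SA = 15703.22 nm^2

15703.22


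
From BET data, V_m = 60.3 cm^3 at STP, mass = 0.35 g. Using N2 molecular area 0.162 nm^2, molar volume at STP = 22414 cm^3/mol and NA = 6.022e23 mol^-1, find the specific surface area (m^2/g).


Number of moles in monolayer = V_m / 22414 = 60.3 / 22414 = 0.00269028
Number of molecules = moles * NA = 0.00269028 * 6.022e23
SA = molecules * sigma / mass
SA = (60.3 / 22414) * 6.022e23 * 0.162e-18 / 0.35
SA = 749.9 m^2/g

749.9


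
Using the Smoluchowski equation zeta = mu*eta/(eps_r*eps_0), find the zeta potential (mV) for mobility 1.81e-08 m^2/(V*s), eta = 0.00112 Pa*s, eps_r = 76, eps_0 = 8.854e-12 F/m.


Smoluchowski equation: zeta = mu * eta / (eps_r * eps_0)
zeta = 1.81e-08 * 0.00112 / (76 * 8.854e-12)
zeta = 0.030126 V = 30.13 mV

30.13


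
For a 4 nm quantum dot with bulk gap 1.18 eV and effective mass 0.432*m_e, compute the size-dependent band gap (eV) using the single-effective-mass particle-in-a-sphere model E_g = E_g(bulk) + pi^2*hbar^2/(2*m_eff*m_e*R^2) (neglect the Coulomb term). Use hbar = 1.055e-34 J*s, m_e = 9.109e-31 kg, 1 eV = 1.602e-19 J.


Radius R = 4/2 nm = 2e-09 m
Confinement energy dE = pi^2 * hbar^2 / (2 * m_eff * m_e * R^2)
dE = pi^2 * (1.055e-34)^2 / (2 * 0.432 * 9.109e-31 * (2e-09)^2) J, divided by 1.602e-19 J/eV
dE = 0.2178 eV
Total band gap = E_g(bulk) + dE = 1.18 + 0.2178 = 1.3978 eV

1.3978


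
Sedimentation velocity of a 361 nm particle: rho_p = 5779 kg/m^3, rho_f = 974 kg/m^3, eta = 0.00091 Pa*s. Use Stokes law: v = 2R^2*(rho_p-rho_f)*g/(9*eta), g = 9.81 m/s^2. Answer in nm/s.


Radius R = 361/2 nm = 1.805e-07 m
Density difference = 5779 - 974 = 4805 kg/m^3
v = 2 * R^2 * (rho_p - rho_f) * g / (9 * eta)
v = 2 * (1.805e-07)^2 * 4805 * 9.81 / (9 * 0.00091)
v = 3.75027e-07 m/s = 375.0273 nm/s

375.0273


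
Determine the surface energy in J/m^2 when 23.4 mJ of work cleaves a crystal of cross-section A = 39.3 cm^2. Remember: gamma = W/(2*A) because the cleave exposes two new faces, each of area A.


Convert: A = 39.3 cm^2 = 0.00393 m^2, W = 23.4 mJ = 0.0234 J
Cleaving exposes two faces of area A, so total new surface = 2*A and gamma = W / (2*A)
gamma = 0.0234 / (2 * 0.00393)
gamma = 2.977 J/m^2

2.977


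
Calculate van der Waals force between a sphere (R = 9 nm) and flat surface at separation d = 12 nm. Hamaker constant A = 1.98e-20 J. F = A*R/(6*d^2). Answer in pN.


Convert to SI: R = 9 nm = 9e-09 m, d = 12 nm = 1.2e-08 m
F = A * R / (6 * d^2)
F = 1.98e-20 * 9e-09 / (6 * (1.2e-08)^2)
F = 2.0625e-13 N = 0.206 pN

0.206


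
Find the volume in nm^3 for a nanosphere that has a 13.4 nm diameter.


Radius r = 13.4/2 = 6.7 nm
Volume V = (4/3) * pi * r^3
V = (4/3) * pi * (6.7)^3
V = 1259.83 nm^3

1259.83


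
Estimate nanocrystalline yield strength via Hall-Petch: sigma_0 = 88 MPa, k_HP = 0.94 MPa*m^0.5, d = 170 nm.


d = 170 nm = 1.7e-07 m
sqrt(d) = 0.0004123106
Hall-Petch contribution = k / sqrt(d) = 0.94 / 0.0004123106 = 2279.8 MPa
sigma = sigma_0 + k/sqrt(d) = 88 + 2279.8 = 2367.8 MPa

2367.8


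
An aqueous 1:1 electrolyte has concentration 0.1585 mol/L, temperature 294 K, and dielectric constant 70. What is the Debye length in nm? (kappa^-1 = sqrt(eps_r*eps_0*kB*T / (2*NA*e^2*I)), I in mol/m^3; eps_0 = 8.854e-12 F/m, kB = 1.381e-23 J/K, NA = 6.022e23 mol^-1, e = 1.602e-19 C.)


Ionic strength I = 0.1585 * 1^2 * 1000 = 158.5 mol/m^3
kappa^-1 = sqrt(70 * 8.854e-12 * 1.381e-23 * 294 / (2 * 6.022e23 * (1.602e-19)^2 * 158.5))
kappa^-1 = 0.717 nm

0.717


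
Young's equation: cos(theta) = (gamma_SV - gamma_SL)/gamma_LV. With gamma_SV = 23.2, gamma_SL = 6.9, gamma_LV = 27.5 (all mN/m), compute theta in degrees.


cos(theta) = (gamma_SV - gamma_SL) / gamma_LV
cos(theta) = (23.2 - 6.9) / 27.5
cos(theta) = 0.592727
theta = arccos(0.592727) = 53.65 degrees

53.65


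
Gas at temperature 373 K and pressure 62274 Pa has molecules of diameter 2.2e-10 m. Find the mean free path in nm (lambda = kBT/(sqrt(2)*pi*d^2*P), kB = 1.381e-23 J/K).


Mean free path: lambda = kB*T / (sqrt(2) * pi * d^2 * P)
lambda = 1.381e-23 * 373 / (sqrt(2) * pi * (2.2e-10)^2 * 62274)
lambda = 3.84668e-07 m
lambda = 384.67 nm

384.67


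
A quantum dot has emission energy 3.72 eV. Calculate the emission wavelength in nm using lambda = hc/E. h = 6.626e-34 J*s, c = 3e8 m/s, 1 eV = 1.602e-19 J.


Convert energy: E = 3.72 eV = 3.72 * 1.602e-19 = 5.95944e-19 J
lambda = h*c / E = 6.626e-34 * 3e8 / 5.95944e-19
lambda = 3.33555e-07 m = 333.6 nm

333.6


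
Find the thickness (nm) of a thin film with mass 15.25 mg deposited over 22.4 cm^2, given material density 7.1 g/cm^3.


Convert: m = 15.25 mg = 1.5250e-05 kg, A = 22.4 cm^2 = 2.2400e-03 m^2, rho = 7.1 g/cm^3 = 7100 kg/m^3
t = m / (A * rho)
t = 1.5250e-05 / (2.2400e-03 * 7100)
t = 9.5888e-07 m = 958.9 nm

958.9


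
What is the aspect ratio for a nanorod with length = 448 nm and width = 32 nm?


Aspect ratio AR = length / diameter
AR = 448 / 32
AR = 14.0

14.0


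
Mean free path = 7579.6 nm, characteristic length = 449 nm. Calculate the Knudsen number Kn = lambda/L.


Knudsen number Kn = lambda / L
Kn = 7579.6 / 449
Kn = 16.8811

16.8811


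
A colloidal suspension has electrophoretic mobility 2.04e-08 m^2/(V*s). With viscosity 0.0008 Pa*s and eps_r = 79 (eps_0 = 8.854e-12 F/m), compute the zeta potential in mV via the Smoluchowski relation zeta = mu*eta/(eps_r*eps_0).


Smoluchowski equation: zeta = mu * eta / (eps_r * eps_0)
zeta = 2.04e-08 * 0.0008 / (79 * 8.854e-12)
zeta = 0.023332 V = 23.33 mV

23.33


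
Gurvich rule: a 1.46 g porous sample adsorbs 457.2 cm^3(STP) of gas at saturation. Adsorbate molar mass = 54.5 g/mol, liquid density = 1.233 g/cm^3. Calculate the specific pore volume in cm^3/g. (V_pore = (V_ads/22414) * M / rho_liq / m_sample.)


Moles adsorbed n = V_ads / 22414 = 457.2 / 22414 = 2.039797e-02 mol
Liquid volume V_liq = n * M / rho_liq = 2.039797e-02 * 54.5 / 1.233 = 0.90161 cm^3
Specific pore volume V_pore = V_liq / m_sample = 0.90161 / 1.46
V_pore = 0.6175 cm^3/g

0.6175


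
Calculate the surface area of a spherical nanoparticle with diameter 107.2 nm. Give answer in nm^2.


Radius r = 107.2/2 = 53.6 nm
Surface area SA = 4 * pi * r^2
SA = 4 * pi * (53.6)^2
SA = 36102.68 nm^2

36102.68


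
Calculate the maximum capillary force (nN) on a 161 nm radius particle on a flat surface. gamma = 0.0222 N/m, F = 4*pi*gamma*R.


Convert radius: R = 161 nm = 1.61e-07 m
F = 4 * pi * gamma * R
F = 4 * pi * 0.0222 * 1.61e-07
F = 4.49147e-08 N = 44.9147 nN

44.9147


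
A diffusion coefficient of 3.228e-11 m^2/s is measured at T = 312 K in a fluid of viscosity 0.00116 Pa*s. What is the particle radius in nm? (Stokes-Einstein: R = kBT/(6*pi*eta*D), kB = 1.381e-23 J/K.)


Stokes-Einstein: R = kB*T / (6*pi*eta*D)
R = 1.381e-23 * 312 / (6 * pi * 0.00116 * 3.228e-11)
R = 6.10458e-09 m = 6.1 nm

6.1


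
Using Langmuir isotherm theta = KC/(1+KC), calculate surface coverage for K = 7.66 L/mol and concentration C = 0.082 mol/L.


Langmuir isotherm: theta = K*C / (1 + K*C)
K*C = 7.66 * 0.082 = 0.62812
theta = 0.62812 / (1 + 0.62812) = 0.62812 / 1.62812
theta = 0.3858

0.3858


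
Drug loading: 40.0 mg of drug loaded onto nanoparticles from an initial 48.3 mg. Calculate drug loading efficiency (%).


Drug loading efficiency = (drug loaded / drug initial) * 100
DLE = 40.0 / 48.3 * 100
DLE = 0.8282 * 100
DLE = 82.82%

82.82


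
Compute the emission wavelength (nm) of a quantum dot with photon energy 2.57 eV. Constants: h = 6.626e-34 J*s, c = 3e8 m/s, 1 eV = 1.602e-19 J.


Convert energy: E = 2.57 eV = 2.57 * 1.602e-19 = 4.11714e-19 J
lambda = h*c / E = 6.626e-34 * 3e8 / 4.11714e-19
lambda = 4.82811e-07 m = 482.8 nm

482.8


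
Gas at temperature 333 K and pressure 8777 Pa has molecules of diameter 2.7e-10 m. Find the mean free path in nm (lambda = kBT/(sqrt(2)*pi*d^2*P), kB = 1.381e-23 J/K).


Mean free path: lambda = kB*T / (sqrt(2) * pi * d^2 * P)
lambda = 1.381e-23 * 333 / (sqrt(2) * pi * (2.7e-10)^2 * 8777)
lambda = 1.61771e-06 m
lambda = 1617.71 nm

1617.71


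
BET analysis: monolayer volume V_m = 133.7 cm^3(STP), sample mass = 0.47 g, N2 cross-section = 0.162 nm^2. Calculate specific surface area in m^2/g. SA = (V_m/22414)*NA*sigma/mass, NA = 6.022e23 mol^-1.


Number of moles in monolayer = V_m / 22414 = 133.7 / 22414 = 0.00596502
Number of molecules = moles * NA = 0.00596502 * 6.022e23
SA = molecules * sigma / mass
SA = (133.7 / 22414) * 6.022e23 * 0.162e-18 / 0.47
SA = 1238.1 m^2/g

1238.1


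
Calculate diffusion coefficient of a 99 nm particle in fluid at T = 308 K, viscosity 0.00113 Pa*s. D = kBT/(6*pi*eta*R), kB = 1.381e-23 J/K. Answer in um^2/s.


Radius R = 99/2 = 49.5 nm = 4.95e-08 m
D = kB*T / (6*pi*eta*R)
D = 1.381e-23 * 308 / (6 * pi * 0.00113 * 4.95e-08)
D = 4.03422e-12 m^2/s = 4.034 um^2/s

4.034


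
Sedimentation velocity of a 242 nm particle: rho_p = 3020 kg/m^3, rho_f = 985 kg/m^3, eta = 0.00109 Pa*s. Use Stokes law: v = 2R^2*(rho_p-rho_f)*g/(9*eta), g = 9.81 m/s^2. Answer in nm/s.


Radius R = 242/2 nm = 1.21e-07 m
Density difference = 3020 - 985 = 2035 kg/m^3
v = 2 * R^2 * (rho_p - rho_f) * g / (9 * eta)
v = 2 * (1.21e-07)^2 * 2035 * 9.81 / (9 * 0.00109)
v = 5.95889e-08 m/s = 59.5889 nm/s

59.5889


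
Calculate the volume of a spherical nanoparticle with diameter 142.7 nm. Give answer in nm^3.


Radius r = 142.7/2 = 71.35 nm
Volume V = (4/3) * pi * r^3
V = (4/3) * pi * (71.35)^3
V = 1521495.04 nm^3

1521495.04


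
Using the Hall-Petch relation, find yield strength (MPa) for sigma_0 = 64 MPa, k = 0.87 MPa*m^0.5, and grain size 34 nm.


d = 34 nm = 3.4e-08 m
sqrt(d) = 0.0001843909
Hall-Petch contribution = k / sqrt(d) = 0.87 / 0.0001843909 = 4718.2 MPa
sigma = sigma_0 + k/sqrt(d) = 64 + 4718.2 = 4782.2 MPa

4782.2


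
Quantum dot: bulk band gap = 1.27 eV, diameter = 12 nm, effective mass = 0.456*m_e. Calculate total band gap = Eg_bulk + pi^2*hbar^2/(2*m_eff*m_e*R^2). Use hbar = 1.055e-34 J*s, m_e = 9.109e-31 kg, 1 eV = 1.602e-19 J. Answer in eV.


Radius R = 12/2 nm = 6e-09 m
Confinement energy dE = pi^2 * hbar^2 / (2 * m_eff * m_e * R^2)
dE = pi^2 * (1.055e-34)^2 / (2 * 0.456 * 9.109e-31 * (6e-09)^2) J, divided by 1.602e-19 J/eV
dE = 0.0229 eV
Total band gap = E_g(bulk) + dE = 1.27 + 0.0229 = 1.2929 eV

1.2929


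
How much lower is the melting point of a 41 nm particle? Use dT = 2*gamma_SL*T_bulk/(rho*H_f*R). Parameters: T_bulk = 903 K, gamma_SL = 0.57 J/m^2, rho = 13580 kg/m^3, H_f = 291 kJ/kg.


Radius R = 41/2 = 20.5 nm = 2.05e-08 m
Convert H_f = 291 kJ/kg = 291000 J/kg
dT = 2 * gamma_SL * T_bulk / (rho * H_f * R)
dT = 2 * 0.57 * 903 / (13580 * 291000 * 2.05e-08)
dT = 12.7 K

12.7


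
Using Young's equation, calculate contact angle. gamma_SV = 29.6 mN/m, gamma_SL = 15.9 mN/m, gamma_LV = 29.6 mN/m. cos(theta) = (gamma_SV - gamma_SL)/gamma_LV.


cos(theta) = (gamma_SV - gamma_SL) / gamma_LV
cos(theta) = (29.6 - 15.9) / 29.6
cos(theta) = 0.462838
theta = arccos(0.462838) = 62.43 degrees

62.43


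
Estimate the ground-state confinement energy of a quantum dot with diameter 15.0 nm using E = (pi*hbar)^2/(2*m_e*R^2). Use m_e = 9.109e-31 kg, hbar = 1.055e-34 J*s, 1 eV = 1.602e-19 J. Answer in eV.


Radius R = 15.0/2 = 7.5 nm = 7.5e-09 m
E = (pi * 1.055e-34)^2 / (2 * 9.109e-31 * (7.5e-09)^2)
E(J) = 1.07197e-21
E = E(J) / 1.602e-19 = 0.0067 eV

0.0067


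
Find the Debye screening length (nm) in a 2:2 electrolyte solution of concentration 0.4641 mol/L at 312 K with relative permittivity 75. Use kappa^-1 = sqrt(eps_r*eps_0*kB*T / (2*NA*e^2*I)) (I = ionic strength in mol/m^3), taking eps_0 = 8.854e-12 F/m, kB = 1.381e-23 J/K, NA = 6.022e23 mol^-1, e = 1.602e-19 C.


Ionic strength I = 0.4641 * 2^2 * 1000 = 1856.4 mol/m^3
kappa^-1 = sqrt(75 * 8.854e-12 * 1.381e-23 * 312 / (2 * 6.022e23 * (1.602e-19)^2 * 1856.4))
kappa^-1 = 0.223 nm

0.223


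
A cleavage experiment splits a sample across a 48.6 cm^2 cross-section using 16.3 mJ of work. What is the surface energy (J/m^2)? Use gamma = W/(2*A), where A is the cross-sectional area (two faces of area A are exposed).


Convert: A = 48.6 cm^2 = 0.00486 m^2, W = 16.3 mJ = 0.0163 J
Cleaving exposes two faces of area A, so total new surface = 2*A and gamma = W / (2*A)
gamma = 0.0163 / (2 * 0.00486)
gamma = 1.677 J/m^2

1.677


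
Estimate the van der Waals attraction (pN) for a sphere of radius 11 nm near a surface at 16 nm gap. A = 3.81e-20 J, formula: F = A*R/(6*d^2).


Convert to SI: R = 11 nm = 1.1e-08 m, d = 16 nm = 1.6e-08 m
F = A * R / (6 * d^2)
F = 3.81e-20 * 1.1e-08 / (6 * (1.6e-08)^2)
F = 2.72852e-13 N = 0.273 pN

0.273


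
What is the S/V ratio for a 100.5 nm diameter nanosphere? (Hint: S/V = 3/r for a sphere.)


Radius r = 100.5/2 = 50.25 nm
S/V = 3 / r = 3 / 50.25
S/V = 0.0597 nm^-1

0.0597


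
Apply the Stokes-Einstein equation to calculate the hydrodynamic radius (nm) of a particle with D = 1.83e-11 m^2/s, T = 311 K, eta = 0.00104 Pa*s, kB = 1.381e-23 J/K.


Stokes-Einstein: R = kB*T / (6*pi*eta*D)
R = 1.381e-23 * 311 / (6 * pi * 0.00104 * 1.83e-11)
R = 1.1972e-08 m = 11.97 nm

11.97


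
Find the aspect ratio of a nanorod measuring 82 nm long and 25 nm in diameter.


Aspect ratio AR = length / diameter
AR = 82 / 25
AR = 3.28

3.28


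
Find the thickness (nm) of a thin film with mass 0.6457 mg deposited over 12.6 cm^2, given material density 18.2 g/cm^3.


Convert: m = 0.6457 mg = 6.4570e-07 kg, A = 12.6 cm^2 = 1.2600e-03 m^2, rho = 18.2 g/cm^3 = 18200 kg/m^3
t = m / (A * rho)
t = 6.4570e-07 / (1.2600e-03 * 18200)
t = 2.8157e-08 m = 28.2 nm

28.2


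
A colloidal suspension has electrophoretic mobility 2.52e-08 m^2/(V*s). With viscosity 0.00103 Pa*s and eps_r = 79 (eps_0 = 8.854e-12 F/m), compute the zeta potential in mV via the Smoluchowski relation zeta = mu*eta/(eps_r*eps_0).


Smoluchowski equation: zeta = mu * eta / (eps_r * eps_0)
zeta = 2.52e-08 * 0.00103 / (79 * 8.854e-12)
zeta = 0.037108 V = 37.11 mV

37.11


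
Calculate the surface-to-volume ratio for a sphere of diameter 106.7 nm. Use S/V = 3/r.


Radius r = 106.7/2 = 53.35 nm
S/V = 3 / r = 3 / 53.35
S/V = 0.0562 nm^-1

0.0562


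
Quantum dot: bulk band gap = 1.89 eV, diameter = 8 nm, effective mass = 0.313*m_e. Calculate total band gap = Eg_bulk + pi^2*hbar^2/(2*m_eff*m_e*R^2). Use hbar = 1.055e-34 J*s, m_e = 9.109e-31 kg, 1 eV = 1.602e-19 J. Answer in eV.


Radius R = 8/2 nm = 4e-09 m
Confinement energy dE = pi^2 * hbar^2 / (2 * m_eff * m_e * R^2)
dE = pi^2 * (1.055e-34)^2 / (2 * 0.313 * 9.109e-31 * (4e-09)^2) J, divided by 1.602e-19 J/eV
dE = 0.0752 eV
Total band gap = E_g(bulk) + dE = 1.89 + 0.0752 = 1.9652 eV

1.9652


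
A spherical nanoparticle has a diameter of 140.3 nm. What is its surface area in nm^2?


Radius r = 140.3/2 = 70.15 nm
Surface area SA = 4 * pi * r^2
SA = 4 * pi * (70.15)^2
SA = 61839.39 nm^2

61839.39


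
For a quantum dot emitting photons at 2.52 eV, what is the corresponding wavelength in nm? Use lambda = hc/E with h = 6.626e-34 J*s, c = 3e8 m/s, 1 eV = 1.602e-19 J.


Convert energy: E = 2.52 eV = 2.52 * 1.602e-19 = 4.03704e-19 J
lambda = h*c / E = 6.626e-34 * 3e8 / 4.03704e-19
lambda = 4.9239e-07 m = 492.4 nm

492.4


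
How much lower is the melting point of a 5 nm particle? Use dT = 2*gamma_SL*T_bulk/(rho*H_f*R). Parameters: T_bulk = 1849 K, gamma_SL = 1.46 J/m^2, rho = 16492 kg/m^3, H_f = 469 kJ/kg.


Radius R = 5/2 = 2.5 nm = 2.5e-09 m
Convert H_f = 469 kJ/kg = 469000 J/kg
dT = 2 * gamma_SL * T_bulk / (rho * H_f * R)
dT = 2 * 1.46 * 1849 / (16492 * 469000 * 2.5e-09)
dT = 279.2 K

279.2


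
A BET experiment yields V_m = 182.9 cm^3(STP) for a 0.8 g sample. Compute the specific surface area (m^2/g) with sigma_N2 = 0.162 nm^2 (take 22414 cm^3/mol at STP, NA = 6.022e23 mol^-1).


Number of moles in monolayer = V_m / 22414 = 182.9 / 22414 = 0.00816008
Number of molecules = moles * NA = 0.00816008 * 6.022e23
SA = molecules * sigma / mass
SA = (182.9 / 22414) * 6.022e23 * 0.162e-18 / 0.8
SA = 995.1 m^2/g

995.1


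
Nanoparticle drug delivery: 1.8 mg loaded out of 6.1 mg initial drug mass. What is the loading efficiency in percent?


Drug loading efficiency = (drug loaded / drug initial) * 100
DLE = 1.8 / 6.1 * 100
DLE = 0.2951 * 100
DLE = 29.51%

29.51


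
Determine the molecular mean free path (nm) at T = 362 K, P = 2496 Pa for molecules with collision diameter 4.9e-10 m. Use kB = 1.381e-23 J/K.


Mean free path: lambda = kB*T / (sqrt(2) * pi * d^2 * P)
lambda = 1.381e-23 * 362 / (sqrt(2) * pi * (4.9e-10)^2 * 2496)
lambda = 1.87759e-06 m
lambda = 1877.59 nm

1877.59


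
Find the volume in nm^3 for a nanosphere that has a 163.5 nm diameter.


Radius r = 163.5/2 = 81.75 nm
Volume V = (4/3) * pi * r^3
V = (4/3) * pi * (81.75)^3
V = 2288505.15 nm^3

2288505.15


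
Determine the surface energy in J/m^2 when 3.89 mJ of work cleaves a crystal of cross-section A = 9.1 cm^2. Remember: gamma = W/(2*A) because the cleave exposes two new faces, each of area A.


Convert: A = 9.1 cm^2 = 0.00091 m^2, W = 3.89 mJ = 0.00389 J
Cleaving exposes two faces of area A, so total new surface = 2*A and gamma = W / (2*A)
gamma = 0.00389 / (2 * 0.00091)
gamma = 2.137 J/m^2

2.137


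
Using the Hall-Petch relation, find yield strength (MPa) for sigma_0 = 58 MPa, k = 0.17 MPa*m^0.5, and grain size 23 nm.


d = 23 nm = 2.3e-08 m
sqrt(d) = 0.0001516575
Hall-Petch contribution = k / sqrt(d) = 0.17 / 0.0001516575 = 1120.9 MPa
sigma = sigma_0 + k/sqrt(d) = 58 + 1120.9 = 1178.9 MPa

1178.9


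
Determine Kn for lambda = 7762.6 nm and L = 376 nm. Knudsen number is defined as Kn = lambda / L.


Knudsen number Kn = lambda / L
Kn = 7762.6 / 376
Kn = 20.6452

20.6452


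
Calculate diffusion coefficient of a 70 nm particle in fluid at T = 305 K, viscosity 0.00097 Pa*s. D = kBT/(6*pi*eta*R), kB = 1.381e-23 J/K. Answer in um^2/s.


Radius R = 70/2 = 35 nm = 3.5e-08 m
D = kB*T / (6*pi*eta*R)
D = 1.381e-23 * 305 / (6 * pi * 0.00097 * 3.5e-08)
D = 6.58192e-12 m^2/s = 6.582 um^2/s

6.582


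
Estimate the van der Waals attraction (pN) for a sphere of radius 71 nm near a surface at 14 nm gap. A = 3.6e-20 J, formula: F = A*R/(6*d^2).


Convert to SI: R = 71 nm = 7.1e-08 m, d = 14 nm = 1.4e-08 m
F = A * R / (6 * d^2)
F = 3.6e-20 * 7.1e-08 / (6 * (1.4e-08)^2)
F = 2.17347e-12 N = 2.173 pN

2.173


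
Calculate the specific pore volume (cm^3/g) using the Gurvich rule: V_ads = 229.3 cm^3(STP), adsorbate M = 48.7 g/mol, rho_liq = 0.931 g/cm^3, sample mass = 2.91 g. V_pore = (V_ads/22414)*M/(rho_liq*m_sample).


Moles adsorbed n = V_ads / 22414 = 229.3 / 22414 = 1.023021e-02 mol
Liquid volume V_liq = n * M / rho_liq = 1.023021e-02 * 48.7 / 0.931 = 0.53514 cm^3
Specific pore volume V_pore = V_liq / m_sample = 0.53514 / 2.91
V_pore = 0.1839 cm^3/g

0.1839


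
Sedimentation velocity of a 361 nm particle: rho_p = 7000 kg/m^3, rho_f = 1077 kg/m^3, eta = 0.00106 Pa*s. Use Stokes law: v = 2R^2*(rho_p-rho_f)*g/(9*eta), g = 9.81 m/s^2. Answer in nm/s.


Radius R = 361/2 nm = 1.805e-07 m
Density difference = 7000 - 1077 = 5923 kg/m^3
v = 2 * R^2 * (rho_p - rho_f) * g / (9 * eta)
v = 2 * (1.805e-07)^2 * 5923 * 9.81 / (9 * 0.00106)
v = 3.96869e-07 m/s = 396.8686 nm/s

396.8686


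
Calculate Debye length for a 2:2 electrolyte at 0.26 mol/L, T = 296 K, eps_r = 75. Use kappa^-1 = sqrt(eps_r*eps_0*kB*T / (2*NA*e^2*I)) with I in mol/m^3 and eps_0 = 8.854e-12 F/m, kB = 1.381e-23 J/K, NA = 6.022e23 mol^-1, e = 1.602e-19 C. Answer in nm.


Ionic strength I = 0.26 * 2^2 * 1000 = 1040 mol/m^3
kappa^-1 = sqrt(75 * 8.854e-12 * 1.381e-23 * 296 / (2 * 6.022e23 * (1.602e-19)^2 * 1040))
kappa^-1 = 0.291 nm

0.291
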